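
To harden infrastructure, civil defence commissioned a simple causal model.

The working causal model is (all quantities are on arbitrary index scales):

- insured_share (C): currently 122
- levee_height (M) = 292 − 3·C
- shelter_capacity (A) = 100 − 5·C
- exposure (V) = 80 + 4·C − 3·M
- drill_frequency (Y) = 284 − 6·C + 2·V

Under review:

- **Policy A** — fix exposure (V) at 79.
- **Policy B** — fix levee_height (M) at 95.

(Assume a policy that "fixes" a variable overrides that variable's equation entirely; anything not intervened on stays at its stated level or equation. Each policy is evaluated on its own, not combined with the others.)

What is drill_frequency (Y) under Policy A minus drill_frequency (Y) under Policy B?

Policy A (V := 79):
  C = 122
  M = 292 − 3·122 = -74
  V = 79
  Y = 284 − 6·122 + 2·79 = -290
Policy B (M := 95):
  C = 122
  M = 95
  V = 80 + 4·122 − 3·95 = 283
  Y = 284 − 6·122 + 2·283 = 118
Y: -290 − 118 = -408

-408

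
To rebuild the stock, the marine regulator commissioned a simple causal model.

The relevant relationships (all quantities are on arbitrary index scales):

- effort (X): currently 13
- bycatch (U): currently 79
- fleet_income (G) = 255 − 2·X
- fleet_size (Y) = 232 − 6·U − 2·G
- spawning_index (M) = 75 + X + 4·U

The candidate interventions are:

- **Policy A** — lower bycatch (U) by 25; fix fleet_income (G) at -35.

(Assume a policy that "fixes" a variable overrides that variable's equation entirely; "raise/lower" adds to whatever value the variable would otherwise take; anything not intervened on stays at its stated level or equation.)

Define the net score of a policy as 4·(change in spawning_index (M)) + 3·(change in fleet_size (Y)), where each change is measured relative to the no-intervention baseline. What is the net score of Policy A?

Baseline:
  X = 13
  U = 79
  G = 255 − 2·13 = 229
  Y = 232 − 6·79 − 2·229 = -700
  M = 75 + 13 + 4·79 = 404
Policy A (U − 25, G := -35):
  X = 13
  U = 79 − 25 = 54
  G = -35
  Y = 232 − 6·54 − 2·(-35) = -22
  M = 75 + 13 + 4·54 = 304
ΔM = 304 − 404 = -100; ΔY = -22 − (-700) = 678
Score = 4·(-100) + 3·678 = 1634

1634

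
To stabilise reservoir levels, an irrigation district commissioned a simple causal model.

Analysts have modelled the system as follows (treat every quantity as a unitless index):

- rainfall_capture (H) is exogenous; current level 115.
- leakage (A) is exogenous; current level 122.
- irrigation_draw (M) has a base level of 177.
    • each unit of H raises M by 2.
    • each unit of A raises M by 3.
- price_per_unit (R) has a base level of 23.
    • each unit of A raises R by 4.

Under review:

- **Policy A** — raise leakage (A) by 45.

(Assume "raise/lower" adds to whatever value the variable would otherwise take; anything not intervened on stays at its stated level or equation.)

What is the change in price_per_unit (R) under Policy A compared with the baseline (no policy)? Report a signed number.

Baseline:
  A = 122
  R = 23 + 4·122 = 511
Policy A (A + 45):
  A = 122 + 45 = 167
  R = 23 + 4·167 = 691
Change in R: 691 − 511 = 180

180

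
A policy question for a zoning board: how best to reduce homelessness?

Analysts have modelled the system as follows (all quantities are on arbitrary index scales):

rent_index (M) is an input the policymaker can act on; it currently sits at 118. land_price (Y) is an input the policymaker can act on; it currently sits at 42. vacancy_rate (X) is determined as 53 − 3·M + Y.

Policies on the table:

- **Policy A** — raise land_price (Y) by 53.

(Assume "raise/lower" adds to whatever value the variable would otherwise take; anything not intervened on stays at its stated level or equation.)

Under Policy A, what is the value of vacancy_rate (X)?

Policy A (Y + 53):
  M = 118
  Y = 42 + 53 = 95
  X = 53 − 3·118 + 95 = -206

-206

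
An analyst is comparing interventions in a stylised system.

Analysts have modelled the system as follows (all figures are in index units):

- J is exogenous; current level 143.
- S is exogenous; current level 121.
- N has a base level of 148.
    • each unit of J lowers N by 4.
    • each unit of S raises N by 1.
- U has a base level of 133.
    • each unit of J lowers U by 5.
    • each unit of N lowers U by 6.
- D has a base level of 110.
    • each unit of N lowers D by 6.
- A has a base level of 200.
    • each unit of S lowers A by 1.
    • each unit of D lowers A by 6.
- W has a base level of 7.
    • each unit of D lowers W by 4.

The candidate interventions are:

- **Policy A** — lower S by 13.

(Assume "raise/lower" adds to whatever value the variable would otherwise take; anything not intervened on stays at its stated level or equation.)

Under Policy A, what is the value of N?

-316

Policy A (S − 13):
  J = 143
  S = 121 − 13 = 108
  N = 148 − 4·143 + 108 = -316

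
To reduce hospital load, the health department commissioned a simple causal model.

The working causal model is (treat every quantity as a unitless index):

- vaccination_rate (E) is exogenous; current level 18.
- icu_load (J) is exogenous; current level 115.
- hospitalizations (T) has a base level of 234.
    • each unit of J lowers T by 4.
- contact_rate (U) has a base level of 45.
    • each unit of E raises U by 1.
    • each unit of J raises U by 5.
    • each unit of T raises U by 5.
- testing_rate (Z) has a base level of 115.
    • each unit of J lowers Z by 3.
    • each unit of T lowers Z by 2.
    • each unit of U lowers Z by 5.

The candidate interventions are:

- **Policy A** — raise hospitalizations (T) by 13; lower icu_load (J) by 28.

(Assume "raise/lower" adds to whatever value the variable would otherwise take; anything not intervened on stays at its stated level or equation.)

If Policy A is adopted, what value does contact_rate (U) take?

Policy A (T + 13, J − 28):
  E = 18
  J = 115 − 28 = 87
  T = 234 − 4·87 (+13 from intervention) = -101
  U = 45 + 18 + 5·87 + 5·(-101) = -7

-7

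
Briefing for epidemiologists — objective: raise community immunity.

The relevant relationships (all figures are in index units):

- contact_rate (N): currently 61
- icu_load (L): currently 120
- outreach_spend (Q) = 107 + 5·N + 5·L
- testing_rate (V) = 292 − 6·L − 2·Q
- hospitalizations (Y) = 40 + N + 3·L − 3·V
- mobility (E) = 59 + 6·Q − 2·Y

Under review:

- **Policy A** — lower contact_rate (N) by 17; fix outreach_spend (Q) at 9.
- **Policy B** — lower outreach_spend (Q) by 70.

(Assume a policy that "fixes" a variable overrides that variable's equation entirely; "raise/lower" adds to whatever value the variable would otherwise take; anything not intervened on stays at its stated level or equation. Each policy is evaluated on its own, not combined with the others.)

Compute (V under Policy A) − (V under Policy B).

Policy A (N − 17, Q := 9):
  N = 61 − 17 = 44
  L = 120
  Q = 9
  V = 292 − 6·120 − 2·9 = -446
Policy B (Q − 70):
  N = 61
  L = 120
  Q = 107 + 5·61 + 5·120 (−70 from intervention) = 942
  V = 292 − 6·120 − 2·942 = -2312
V: -446 − (-2312) = 1866

1866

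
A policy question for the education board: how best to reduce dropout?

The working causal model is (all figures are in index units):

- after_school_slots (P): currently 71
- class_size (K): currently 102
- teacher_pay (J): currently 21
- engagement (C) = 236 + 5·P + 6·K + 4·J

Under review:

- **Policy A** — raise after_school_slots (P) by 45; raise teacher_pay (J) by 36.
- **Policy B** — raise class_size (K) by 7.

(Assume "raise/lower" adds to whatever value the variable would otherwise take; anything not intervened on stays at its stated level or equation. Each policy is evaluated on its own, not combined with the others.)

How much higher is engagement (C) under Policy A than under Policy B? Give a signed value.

Policy A (P + 45, J + 36):
  P = 71 + 45 = 116
  K = 102
  J = 21 + 36 = 57
  C = 236 + 5·116 + 6·102 + 4·57 = 1656
Policy B (K + 7):
  P = 71
  K = 102 + 7 = 109
  J = 21
  C = 236 + 5·71 + 6·109 + 4·21 = 1329
C: 1656 − 1329 = 327

327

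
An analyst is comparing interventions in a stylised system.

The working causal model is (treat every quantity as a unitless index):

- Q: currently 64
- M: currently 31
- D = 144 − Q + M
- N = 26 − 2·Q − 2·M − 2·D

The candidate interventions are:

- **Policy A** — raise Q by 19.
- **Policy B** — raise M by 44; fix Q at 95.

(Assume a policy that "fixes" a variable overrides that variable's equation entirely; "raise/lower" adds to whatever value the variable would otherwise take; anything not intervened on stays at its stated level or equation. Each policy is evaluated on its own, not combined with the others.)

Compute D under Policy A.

Policy A (Q + 19):
  Q = 64 + 19 = 83
  M = 31
  D = 144 − 83 + 31 = 92

92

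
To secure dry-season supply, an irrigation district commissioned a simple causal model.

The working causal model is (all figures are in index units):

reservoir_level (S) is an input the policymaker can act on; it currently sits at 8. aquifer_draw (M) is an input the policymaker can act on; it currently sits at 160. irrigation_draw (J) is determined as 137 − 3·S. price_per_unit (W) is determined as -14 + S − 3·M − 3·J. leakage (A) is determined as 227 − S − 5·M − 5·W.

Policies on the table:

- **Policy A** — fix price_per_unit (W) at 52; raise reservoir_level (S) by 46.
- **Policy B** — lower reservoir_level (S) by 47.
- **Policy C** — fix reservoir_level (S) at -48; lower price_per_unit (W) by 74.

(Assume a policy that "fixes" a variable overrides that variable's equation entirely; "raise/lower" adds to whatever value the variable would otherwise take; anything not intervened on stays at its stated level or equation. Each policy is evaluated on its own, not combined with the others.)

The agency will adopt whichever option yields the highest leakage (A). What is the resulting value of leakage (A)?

6770

Policy A (W := 52, S + 46):
  S = 8 + 46 = 54
  M = 160
  J = 137 − 3·54 = -25
  W = 52
  A = 227 − 54 − 5·160 − 5·52 = -887
Policy B (S − 47):
  S = 8 − 47 = -39
  M = 160
  J = 137 − 3·(-39) = 254
  W = -14 + (-39) − 3·160 − 3·254 = -1295
  A = 227 − (-39) − 5·160 − 5·(-1295) = 5941
Policy C (S := -48, W − 74):
  S = -48
  M = 160
  J = 137 − 3·(-48) = 281
  W = -14 + (-48) − 3·160 − 3·281 (−74 from intervention) = -1459
  A = 227 − (-48) − 5·160 − 5·(-1459) = 6770
Comparing — Policy A: A=-887, Policy B: A=5941, Policy C: A=6770. Highest is 6770 (Policy C).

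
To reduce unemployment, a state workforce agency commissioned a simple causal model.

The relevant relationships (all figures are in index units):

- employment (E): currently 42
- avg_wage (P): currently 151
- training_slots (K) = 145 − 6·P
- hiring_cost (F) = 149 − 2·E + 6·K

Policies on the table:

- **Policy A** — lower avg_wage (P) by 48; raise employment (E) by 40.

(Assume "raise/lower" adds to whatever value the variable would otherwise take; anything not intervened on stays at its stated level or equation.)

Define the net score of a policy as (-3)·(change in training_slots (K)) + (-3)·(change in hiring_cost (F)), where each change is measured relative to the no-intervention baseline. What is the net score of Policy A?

Baseline:
  E = 42
  P = 151
  K = 145 − 6·151 = -761
  F = 149 − 2·42 + 6·(-761) = -4501
Policy A (P − 48, E + 40):
  E = 42 + 40 = 82
  P = 151 − 48 = 103
  K = 145 − 6·103 = -473
  F = 149 − 2·82 + 6·(-473) = -2853
ΔK = -473 − (-761) = 288; ΔF = -2853 − (-4501) = 1648
Score = (-3)·288 + (-3)·1648 = -5808

-5808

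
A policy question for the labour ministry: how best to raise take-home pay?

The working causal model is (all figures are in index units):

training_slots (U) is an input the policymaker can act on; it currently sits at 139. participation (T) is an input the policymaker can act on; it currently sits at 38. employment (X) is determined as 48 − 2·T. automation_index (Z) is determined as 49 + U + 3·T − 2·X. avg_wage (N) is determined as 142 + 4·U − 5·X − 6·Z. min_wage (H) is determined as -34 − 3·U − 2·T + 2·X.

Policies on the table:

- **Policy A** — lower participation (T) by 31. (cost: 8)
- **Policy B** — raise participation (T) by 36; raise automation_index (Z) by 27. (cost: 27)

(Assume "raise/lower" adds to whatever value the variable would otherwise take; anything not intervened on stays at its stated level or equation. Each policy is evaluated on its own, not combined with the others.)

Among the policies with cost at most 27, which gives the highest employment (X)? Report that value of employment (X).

Policy A (T − 31):
  T = 38 − 31 = 7
  X = 48 − 2·7 = 34
Policy B (T + 36, Z + 27):
  T = 38 + 36 = 74
  X = 48 − 2·74 = -100
Comparing — Policy A: X=34, Policy B: X=-100. Highest is 34 (Policy A).

34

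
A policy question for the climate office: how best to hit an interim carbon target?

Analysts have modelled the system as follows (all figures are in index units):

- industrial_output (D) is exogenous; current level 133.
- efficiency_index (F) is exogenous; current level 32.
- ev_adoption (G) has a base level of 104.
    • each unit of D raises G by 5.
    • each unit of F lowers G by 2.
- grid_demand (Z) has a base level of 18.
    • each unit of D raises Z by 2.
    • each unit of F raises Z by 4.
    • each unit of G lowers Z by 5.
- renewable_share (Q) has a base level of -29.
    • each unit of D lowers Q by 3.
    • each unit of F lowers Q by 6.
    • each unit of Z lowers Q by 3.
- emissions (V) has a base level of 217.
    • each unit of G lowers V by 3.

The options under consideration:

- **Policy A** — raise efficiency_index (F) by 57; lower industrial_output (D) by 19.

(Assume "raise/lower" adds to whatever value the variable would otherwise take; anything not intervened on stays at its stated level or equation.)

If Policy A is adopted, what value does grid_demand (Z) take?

Policy A (F + 57, D − 19):
  D = 133 − 19 = 114
  F = 32 + 57 = 89
  G = 104 + 5·114 − 2·89 = 496
  Z = 18 + 2·114 + 4·89 − 5·496 = -1878

-1878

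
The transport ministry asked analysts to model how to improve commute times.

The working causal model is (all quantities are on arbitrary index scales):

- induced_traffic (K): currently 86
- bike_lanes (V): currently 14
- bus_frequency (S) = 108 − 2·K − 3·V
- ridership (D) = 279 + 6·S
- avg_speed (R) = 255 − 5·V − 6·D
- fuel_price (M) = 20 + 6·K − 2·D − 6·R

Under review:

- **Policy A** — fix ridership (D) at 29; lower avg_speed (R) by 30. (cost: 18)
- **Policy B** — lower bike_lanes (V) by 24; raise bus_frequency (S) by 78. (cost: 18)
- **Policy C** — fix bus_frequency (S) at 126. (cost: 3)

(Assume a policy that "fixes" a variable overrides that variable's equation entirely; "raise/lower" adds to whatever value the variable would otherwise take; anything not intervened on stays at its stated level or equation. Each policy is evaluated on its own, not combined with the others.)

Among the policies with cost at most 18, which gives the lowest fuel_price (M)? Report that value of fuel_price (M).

Policy A (D := 29, R − 30):
  K = 86
  V = 14
  S = 108 − 2·86 − 3·14 = -106
  D = 29
  R = 255 − 5·14 − 6·29 (−30 from intervention) = -19
  M = 20 + 6·86 − 2·29 − 6·(-19) = 592
Policy B (V − 24, S + 78):
  K = 86
  V = 14 − 24 = -10
  S = 108 − 2·86 − 3·(-10) (+78 from intervention) = 44
  D = 279 + 6·44 = 543
  R = 255 − 5·(-10) − 6·543 = -2953
  M = 20 + 6·86 − 2·543 − 6·(-2953) = 17168
Policy C (S := 126):
  K = 86
  V = 14
  S = 126
  D = 279 + 6·126 = 1035
  R = 255 − 5·14 − 6·1035 = -6025
  M = 20 + 6·86 − 2·1035 − 6·(-6025) = 34616
Comparing — Policy A: M=592, Policy B: M=17168, Policy C: M=34616. Lowest is 592 (Policy A).

592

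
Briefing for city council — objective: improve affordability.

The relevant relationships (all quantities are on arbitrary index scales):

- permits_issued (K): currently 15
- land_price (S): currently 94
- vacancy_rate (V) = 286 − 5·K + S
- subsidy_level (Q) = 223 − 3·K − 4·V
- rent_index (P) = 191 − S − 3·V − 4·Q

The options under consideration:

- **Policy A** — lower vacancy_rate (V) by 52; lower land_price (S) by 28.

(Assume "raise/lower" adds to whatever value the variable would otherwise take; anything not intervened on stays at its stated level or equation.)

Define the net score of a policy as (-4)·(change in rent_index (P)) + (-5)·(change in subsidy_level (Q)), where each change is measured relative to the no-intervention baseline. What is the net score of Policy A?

2448

Baseline:
  K = 15
  S = 94
  V = 286 − 5·15 + 94 = 305
  Q = 223 − 3·15 − 4·305 = -1042
  P = 191 − 94 − 3·305 − 4·(-1042) = 3350
Policy A (V − 52, S − 28):
  K = 15
  S = 94 − 28 = 66
  V = 286 − 5·15 + 66 (−52 from intervention) = 225
  Q = 223 − 3·15 − 4·225 = -722
  P = 191 − 66 − 3·225 − 4·(-722) = 2338
ΔP = 2338 − 3350 = -1012; ΔQ = -722 − (-1042) = 320
Score = (-4)·(-1012) + (-5)·320 = 2448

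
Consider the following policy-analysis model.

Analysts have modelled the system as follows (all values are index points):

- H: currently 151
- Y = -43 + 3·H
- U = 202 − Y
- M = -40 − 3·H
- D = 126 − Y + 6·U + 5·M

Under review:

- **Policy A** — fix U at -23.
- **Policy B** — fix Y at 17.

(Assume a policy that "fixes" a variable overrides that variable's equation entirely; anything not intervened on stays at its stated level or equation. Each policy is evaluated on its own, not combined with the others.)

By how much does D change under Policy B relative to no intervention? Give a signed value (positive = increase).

2751

Baseline:
  H = 151
  Y = -43 + 3·151 = 410
  U = 202 − 410 = -208
  M = -40 − 3·151 = -493
  D = 126 − 410 + 6·(-208) + 5·(-493) = -3997
Policy B (Y := 17):
  H = 151
  Y = 17
  U = 202 − 17 = 185
  M = -40 − 3·151 = -493
  D = 126 − 17 + 6·185 + 5·(-493) = -1246
Change in D: -1246 − (-3997) = 2751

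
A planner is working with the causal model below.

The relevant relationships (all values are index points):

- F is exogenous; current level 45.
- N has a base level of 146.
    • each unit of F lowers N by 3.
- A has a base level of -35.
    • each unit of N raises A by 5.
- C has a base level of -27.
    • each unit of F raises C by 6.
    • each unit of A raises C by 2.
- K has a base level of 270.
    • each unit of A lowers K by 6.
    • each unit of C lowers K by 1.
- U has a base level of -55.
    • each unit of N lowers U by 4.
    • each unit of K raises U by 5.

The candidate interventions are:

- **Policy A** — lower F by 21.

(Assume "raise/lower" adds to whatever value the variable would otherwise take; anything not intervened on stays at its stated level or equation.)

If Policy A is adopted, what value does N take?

74

Policy A (F − 21):
  F = 45 − 21 = 24
  N = 146 − 3·24 = 74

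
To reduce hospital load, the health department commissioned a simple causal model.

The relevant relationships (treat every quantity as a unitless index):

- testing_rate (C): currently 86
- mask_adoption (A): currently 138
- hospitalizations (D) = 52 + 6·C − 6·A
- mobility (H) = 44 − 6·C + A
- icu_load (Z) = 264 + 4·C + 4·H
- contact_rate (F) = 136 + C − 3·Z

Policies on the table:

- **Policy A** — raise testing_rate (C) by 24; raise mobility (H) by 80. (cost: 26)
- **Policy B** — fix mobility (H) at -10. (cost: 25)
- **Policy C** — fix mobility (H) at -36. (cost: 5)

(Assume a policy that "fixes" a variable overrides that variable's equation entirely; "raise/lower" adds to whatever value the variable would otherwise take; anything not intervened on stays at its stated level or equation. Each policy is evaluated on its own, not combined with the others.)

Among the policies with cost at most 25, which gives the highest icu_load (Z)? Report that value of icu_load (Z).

Policy B (H := -10):
  C = 86
  A = 138
  H = -10
  Z = 264 + 4·86 + 4·(-10) = 568
Policy C (H := -36):
  C = 86
  A = 138
  H = -36
  Z = 264 + 4·86 + 4·(-36) = 464
Comparing — Policy B: Z=568, Policy C: Z=464. Highest is 568 (Policy B).

568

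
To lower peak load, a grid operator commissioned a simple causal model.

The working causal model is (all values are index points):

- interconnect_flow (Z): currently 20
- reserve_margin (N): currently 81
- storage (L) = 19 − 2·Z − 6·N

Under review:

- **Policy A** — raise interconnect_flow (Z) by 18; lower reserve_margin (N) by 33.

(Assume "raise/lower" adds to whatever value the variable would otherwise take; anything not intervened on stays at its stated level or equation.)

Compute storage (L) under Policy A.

Policy A (Z + 18, N − 33):
  Z = 20 + 18 = 38
  N = 81 − 33 = 48
  L = 19 − 2·38 − 6·48 = -345

-345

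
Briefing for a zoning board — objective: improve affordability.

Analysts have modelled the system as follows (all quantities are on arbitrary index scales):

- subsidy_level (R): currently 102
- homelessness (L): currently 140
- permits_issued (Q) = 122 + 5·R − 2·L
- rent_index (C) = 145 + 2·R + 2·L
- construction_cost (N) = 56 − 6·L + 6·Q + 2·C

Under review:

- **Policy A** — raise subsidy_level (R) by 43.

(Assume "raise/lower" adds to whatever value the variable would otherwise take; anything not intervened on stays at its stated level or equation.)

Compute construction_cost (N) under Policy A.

Policy A (R + 43):
  R = 102 + 43 = 145
  L = 140
  Q = 122 + 5·145 − 2·140 = 567
  C = 145 + 2·145 + 2·140 = 715
  N = 56 − 6·140 + 6·567 + 2·715 = 4048

4048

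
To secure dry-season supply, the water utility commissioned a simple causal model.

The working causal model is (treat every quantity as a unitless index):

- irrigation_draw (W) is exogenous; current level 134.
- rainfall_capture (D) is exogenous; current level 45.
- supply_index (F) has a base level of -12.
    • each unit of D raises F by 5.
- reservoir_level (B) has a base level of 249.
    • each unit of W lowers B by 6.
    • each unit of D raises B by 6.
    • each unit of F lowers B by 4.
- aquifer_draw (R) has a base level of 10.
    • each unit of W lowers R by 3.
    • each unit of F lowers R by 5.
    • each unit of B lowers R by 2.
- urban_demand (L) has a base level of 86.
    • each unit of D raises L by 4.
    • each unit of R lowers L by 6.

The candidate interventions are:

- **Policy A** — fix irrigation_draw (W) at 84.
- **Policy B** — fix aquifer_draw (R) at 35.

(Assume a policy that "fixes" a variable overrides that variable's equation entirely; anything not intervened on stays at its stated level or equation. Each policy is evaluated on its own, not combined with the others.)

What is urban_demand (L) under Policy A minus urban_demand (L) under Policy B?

-1992

Policy A (W := 84):
  W = 84
  D = 45
  F = -12 + 5·45 = 213
  B = 249 − 6·84 + 6·45 − 4·213 = -837
  R = 10 − 3·84 − 5·213 − 2·(-837) = 367
  L = 86 + 4·45 − 6·367 = -1936
Policy B (R := 35):
  W = 134
  D = 45
  F = -12 + 5·45 = 213
  B = 249 − 6·134 + 6·45 − 4·213 = -1137
  R = 35
  L = 86 + 4·45 − 6·35 = 56
L: -1936 − 56 = -1992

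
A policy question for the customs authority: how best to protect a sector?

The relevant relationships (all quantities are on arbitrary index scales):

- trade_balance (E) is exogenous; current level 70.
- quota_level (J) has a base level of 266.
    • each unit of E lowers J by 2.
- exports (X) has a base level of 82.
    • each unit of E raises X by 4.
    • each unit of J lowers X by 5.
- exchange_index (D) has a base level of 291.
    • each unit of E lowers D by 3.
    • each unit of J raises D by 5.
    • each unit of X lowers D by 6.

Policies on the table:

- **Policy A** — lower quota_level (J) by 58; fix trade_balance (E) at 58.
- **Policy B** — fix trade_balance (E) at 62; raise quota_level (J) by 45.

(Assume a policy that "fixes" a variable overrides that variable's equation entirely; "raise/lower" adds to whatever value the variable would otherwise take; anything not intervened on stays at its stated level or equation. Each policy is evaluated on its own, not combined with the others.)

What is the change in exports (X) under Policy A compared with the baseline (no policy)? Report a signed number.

Baseline:
  E = 70
  J = 266 − 2·70 = 126
  X = 82 + 4·70 − 5·126 = -268
Policy A (J − 58, E := 58):
  E = 58
  J = 266 − 2·58 (−58 from intervention) = 92
  X = 82 + 4·58 − 5·92 = -146
Change in X: -146 − (-268) = 122

122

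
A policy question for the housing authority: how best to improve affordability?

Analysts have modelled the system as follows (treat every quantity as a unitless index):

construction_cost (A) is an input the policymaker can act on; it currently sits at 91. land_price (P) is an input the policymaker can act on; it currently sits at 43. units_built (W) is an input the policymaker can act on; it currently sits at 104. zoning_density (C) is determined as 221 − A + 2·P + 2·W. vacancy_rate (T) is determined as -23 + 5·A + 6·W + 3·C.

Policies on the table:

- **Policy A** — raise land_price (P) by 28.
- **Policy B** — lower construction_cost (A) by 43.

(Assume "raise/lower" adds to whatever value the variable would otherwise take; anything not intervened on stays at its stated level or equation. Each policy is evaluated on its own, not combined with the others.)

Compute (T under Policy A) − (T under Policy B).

254

Policy A (P + 28):
  A = 91
  P = 43 + 28 = 71
  W = 104
  C = 221 − 91 + 2·71 + 2·104 = 480
  T = -23 + 5·91 + 6·104 + 3·480 = 2496
Policy B (A − 43):
  A = 91 − 43 = 48
  P = 43
  W = 104
  C = 221 − 48 + 2·43 + 2·104 = 467
  T = -23 + 5·48 + 6·104 + 3·467 = 2242
T: 2496 − 2242 = 254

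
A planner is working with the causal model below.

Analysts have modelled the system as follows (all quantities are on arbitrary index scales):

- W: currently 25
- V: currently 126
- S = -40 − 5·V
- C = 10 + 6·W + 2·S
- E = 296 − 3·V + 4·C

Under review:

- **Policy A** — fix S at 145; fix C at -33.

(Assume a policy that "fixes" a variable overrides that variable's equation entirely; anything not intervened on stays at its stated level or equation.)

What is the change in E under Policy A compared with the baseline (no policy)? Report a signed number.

Baseline:
  W = 25
  V = 126
  S = -40 − 5·126 = -670
  C = 10 + 6·25 + 2·(-670) = -1180
  E = 296 − 3·126 + 4·(-1180) = -4802
Policy A (S := 145, C := -33):
  W = 25
  V = 126
  S = 145
  C = -33
  E = 296 − 3·126 + 4·(-33) = -214
Change in E: -214 − (-4802) = 4588

4588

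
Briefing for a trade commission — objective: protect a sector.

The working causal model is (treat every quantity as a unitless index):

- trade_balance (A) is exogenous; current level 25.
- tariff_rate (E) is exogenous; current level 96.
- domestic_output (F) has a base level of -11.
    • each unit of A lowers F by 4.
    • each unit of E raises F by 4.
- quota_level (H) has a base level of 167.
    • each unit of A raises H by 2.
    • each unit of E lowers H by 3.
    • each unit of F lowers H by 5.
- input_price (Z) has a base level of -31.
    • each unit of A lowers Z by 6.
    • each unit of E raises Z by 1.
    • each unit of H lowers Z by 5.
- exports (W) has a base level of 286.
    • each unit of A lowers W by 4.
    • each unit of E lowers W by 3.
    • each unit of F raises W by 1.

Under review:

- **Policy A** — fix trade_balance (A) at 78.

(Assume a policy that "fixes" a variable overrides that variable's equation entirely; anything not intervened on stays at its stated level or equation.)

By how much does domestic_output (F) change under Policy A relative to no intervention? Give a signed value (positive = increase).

-212

Baseline:
  A = 25
  E = 96
  F = -11 − 4·25 + 4·96 = 273
Policy A (A := 78):
  A = 78
  E = 96
  F = -11 − 4·78 + 4·96 = 61
Change in F: 61 − 273 = -212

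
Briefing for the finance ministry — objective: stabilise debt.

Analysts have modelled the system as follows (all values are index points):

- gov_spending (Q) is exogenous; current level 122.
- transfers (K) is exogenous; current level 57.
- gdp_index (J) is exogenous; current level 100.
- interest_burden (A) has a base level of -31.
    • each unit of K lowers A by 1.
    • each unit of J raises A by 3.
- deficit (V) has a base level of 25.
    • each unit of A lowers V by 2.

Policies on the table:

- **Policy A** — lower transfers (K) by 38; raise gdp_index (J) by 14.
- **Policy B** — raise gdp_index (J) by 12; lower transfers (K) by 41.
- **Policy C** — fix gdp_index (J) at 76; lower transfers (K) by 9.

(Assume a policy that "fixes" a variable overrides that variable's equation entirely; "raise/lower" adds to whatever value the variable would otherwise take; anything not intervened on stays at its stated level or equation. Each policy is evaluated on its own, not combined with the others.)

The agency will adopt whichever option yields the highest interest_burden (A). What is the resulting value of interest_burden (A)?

Policy A (K − 38, J + 14):
  K = 57 − 38 = 19
  J = 100 + 14 = 114
  A = -31 − 19 + 3·114 = 292
Policy B (J + 12, K − 41):
  K = 57 − 41 = 16
  J = 100 + 12 = 112
  A = -31 − 16 + 3·112 = 289
Policy C (J := 76, K − 9):
  K = 57 − 9 = 48
  J = 76
  A = -31 − 48 + 3·76 = 149
Comparing — Policy A: A=292, Policy B: A=289, Policy C: A=149. Highest is 292 (Policy A).

292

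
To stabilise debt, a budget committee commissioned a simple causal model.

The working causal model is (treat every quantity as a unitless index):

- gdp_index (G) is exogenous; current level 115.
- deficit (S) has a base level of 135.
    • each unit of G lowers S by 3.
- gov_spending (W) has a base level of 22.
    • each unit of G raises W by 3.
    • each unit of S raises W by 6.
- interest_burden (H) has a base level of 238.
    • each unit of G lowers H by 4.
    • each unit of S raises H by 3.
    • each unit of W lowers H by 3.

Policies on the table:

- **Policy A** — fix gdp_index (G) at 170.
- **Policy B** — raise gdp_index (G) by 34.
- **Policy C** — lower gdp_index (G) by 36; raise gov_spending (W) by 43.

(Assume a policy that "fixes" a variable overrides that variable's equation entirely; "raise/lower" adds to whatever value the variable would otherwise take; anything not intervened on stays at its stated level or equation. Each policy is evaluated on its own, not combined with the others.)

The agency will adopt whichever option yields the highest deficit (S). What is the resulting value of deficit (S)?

Policy A (G := 170):
  G = 170
  S = 135 − 3·170 = -375
Policy B (G + 34):
  G = 115 + 34 = 149
  S = 135 − 3·149 = -312
Policy C (G − 36, W + 43):
  G = 115 − 36 = 79
  S = 135 − 3·79 = -102
Comparing — Policy A: S=-375, Policy B: S=-312, Policy C: S=-102. Highest is -102 (Policy C).

-102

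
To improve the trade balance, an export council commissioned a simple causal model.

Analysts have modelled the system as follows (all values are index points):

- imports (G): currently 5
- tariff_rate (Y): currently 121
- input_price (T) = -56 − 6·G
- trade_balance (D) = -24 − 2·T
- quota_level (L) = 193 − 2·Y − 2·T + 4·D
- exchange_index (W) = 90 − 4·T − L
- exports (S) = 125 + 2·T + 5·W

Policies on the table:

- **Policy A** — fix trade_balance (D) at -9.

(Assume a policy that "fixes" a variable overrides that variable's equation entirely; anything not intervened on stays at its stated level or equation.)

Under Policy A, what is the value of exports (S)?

Policy A (D := -9):
  G = 5
  Y = 121
  T = -56 − 6·5 = -86
  D = -9
  L = 193 − 2·121 − 2·(-86) + 4·(-9) = 87
  W = 90 − 4·(-86) − 87 = 347
  S = 125 + 2·(-86) + 5·347 = 1688

1688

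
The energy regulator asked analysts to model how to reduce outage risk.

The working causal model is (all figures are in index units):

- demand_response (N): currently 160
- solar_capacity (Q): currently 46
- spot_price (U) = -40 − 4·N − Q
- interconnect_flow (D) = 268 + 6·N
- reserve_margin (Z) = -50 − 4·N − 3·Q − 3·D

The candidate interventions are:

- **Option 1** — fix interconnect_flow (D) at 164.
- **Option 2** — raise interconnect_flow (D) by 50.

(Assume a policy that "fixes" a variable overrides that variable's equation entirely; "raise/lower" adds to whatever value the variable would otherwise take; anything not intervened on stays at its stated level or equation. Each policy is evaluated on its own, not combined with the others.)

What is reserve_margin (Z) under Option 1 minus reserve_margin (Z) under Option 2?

Option 1 (D := 164):
  N = 160
  Q = 46
  D = 164
  Z = -50 − 4·160 − 3·46 − 3·164 = -1320
Option 2 (D + 50):
  N = 160
  Q = 46
  D = 268 + 6·160 (+50 from intervention) = 1278
  Z = -50 − 4·160 − 3·46 − 3·1278 = -4662
Z: -1320 − (-4662) = 3342

3342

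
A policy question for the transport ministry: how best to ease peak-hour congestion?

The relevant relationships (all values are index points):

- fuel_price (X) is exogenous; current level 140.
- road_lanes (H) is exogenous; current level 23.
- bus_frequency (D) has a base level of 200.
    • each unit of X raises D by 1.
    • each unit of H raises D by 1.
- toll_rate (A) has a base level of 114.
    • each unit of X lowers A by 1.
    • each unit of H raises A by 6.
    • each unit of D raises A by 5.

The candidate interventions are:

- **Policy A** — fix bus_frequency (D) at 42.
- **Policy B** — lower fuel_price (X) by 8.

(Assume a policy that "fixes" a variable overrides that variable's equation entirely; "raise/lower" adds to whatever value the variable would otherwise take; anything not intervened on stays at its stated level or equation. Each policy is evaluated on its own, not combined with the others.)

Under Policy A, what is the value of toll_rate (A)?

Policy A (D := 42):
  X = 140
  H = 23
  D = 42
  A = 114 − 140 + 6·23 + 5·42 = 322

322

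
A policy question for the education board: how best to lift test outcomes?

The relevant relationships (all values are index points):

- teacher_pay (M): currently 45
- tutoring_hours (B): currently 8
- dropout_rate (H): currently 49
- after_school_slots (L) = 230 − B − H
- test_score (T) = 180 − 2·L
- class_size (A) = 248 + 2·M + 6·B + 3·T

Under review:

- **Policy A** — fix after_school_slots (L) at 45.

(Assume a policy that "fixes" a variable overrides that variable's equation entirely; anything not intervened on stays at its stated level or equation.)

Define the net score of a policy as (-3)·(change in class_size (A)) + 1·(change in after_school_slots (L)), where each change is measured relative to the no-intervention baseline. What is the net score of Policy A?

Baseline:
  M = 45
  B = 8
  H = 49
  L = 230 − 8 − 49 = 173
  T = 180 − 2·173 = -166
  A = 248 + 2·45 + 6·8 + 3·(-166) = -112
Policy A (L := 45):
  M = 45
  B = 8
  H = 49
  L = 45
  T = 180 − 2·45 = 90
  A = 248 + 2·45 + 6·8 + 3·90 = 656
ΔA = 656 − (-112) = 768; ΔL = 45 − 173 = -128
Score = (-3)·768 + 1·(-128) = -2432

-2432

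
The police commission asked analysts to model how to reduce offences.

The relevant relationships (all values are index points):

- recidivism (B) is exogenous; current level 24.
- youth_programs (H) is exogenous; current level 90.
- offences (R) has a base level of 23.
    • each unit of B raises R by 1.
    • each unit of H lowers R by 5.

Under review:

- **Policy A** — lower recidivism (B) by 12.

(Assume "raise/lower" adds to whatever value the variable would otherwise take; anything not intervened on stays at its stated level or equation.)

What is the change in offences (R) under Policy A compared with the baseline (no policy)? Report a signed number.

Baseline:
  B = 24
  H = 90
  R = 23 + 24 − 5·90 = -403
Policy A (B − 12):
  B = 24 − 12 = 12
  H = 90
  R = 23 + 12 − 5·90 = -415
Change in R: -415 − (-403) = -12

-12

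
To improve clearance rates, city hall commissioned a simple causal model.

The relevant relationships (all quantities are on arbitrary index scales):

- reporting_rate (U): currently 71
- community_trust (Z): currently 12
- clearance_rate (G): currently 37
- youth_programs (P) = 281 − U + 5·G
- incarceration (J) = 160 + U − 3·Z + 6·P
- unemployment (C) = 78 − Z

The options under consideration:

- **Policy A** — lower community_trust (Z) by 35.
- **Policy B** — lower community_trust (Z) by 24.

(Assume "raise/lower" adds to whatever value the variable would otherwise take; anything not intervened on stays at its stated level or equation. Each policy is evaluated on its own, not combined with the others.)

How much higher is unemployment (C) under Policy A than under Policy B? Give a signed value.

Policy A (Z − 35):
  Z = 12 − 35 = -23
  C = 78 − (-23) = 101
Policy B (Z − 24):
  Z = 12 − 24 = -12
  C = 78 − (-12) = 90
C: 101 − 90 = 11

11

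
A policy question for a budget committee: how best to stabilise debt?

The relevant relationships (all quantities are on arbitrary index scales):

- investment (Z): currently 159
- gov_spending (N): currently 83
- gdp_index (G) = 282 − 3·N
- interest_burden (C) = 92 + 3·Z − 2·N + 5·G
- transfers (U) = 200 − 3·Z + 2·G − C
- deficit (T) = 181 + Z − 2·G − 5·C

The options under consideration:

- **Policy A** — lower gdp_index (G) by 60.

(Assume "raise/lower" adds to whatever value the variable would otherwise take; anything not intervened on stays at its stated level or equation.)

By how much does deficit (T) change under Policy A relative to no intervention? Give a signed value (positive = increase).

1620

Baseline:
  Z = 159
  N = 83
  G = 282 − 3·83 = 33
  C = 92 + 3·159 − 2·83 + 5·33 = 568
  T = 181 + 159 − 2·33 − 5·568 = -2566
Policy A (G − 60):
  Z = 159
  N = 83
  G = 282 − 3·83 (−60 from intervention) = -27
  C = 92 + 3·159 − 2·83 + 5·(-27) = 268
  T = 181 + 159 − 2·(-27) − 5·268 = -946
Change in T: -946 − (-2566) = 1620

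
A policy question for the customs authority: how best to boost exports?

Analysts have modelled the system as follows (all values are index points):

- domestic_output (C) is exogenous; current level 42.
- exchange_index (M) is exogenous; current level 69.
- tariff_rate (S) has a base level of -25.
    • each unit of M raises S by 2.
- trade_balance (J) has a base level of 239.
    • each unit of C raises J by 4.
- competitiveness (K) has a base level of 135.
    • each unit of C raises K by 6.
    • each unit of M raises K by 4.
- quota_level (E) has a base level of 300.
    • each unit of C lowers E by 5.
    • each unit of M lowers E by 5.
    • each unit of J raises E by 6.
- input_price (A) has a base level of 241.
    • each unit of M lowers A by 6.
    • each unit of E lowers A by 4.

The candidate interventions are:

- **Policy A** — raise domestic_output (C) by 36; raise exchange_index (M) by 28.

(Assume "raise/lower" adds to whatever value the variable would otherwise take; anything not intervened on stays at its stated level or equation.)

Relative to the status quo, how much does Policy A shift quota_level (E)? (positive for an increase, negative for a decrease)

Baseline:
  C = 42
  M = 69
  J = 239 + 4·42 = 407
  E = 300 − 5·42 − 5·69 + 6·407 = 2187
Policy A (C + 36, M + 28):
  C = 42 + 36 = 78
  M = 69 + 28 = 97
  J = 239 + 4·78 = 551
  E = 300 − 5·78 − 5·97 + 6·551 = 2731
Change in E: 2731 − 2187 = 544

544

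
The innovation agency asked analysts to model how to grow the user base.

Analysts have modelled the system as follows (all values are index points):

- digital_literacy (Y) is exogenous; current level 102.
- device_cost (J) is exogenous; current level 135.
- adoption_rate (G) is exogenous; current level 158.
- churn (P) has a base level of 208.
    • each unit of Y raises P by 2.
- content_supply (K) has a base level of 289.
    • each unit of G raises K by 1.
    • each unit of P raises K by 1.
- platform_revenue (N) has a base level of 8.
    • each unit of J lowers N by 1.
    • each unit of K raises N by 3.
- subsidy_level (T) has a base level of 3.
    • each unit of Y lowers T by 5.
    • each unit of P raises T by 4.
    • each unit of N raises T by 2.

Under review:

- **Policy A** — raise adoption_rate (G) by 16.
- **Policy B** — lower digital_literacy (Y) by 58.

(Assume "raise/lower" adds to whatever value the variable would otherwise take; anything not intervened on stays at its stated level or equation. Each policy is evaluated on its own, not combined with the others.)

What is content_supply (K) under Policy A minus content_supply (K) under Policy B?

Policy A (G + 16):
  Y = 102
  G = 158 + 16 = 174
  P = 208 + 2·102 = 412
  K = 289 + 174 + 412 = 875
Policy B (Y − 58):
  Y = 102 − 58 = 44
  G = 158
  P = 208 + 2·44 = 296
  K = 289 + 158 + 296 = 743
K: 875 − 743 = 132

132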